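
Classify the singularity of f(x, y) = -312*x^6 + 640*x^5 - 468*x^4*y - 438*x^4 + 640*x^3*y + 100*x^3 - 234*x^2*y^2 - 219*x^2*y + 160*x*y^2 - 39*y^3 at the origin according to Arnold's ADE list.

The Hessian of f at 0 has rank 0. Corank 2; j^3 = (4*x - 3*y)*(25*x^2 - 36*x*y + 13*y^2) splits into three distinct lines over C (the quadratic factor has nonzero discriminant), so D_4.

D_{4}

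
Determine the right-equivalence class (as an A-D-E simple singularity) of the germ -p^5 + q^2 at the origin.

The Hessian of f at 0 has rank 1. Corank 1: A-series; mu = 4 gives A_4.

A4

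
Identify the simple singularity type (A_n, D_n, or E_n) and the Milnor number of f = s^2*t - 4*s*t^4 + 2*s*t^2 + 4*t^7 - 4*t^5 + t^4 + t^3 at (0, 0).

The Hessian of f at 0 has rank 0. Corank 2; j^3 = t*(s + t)^2 has shape L^2 M (L != M), so D-series; mu = 5 gives D_5.

Type D5, Milnor number mu = 5.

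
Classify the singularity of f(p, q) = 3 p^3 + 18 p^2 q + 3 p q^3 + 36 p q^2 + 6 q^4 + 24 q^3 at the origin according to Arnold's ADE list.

The Hessian of f at 0 has rank 0. Corank 2; j^3 = 3*(p + 2*q)^3 is a perfect cube, so E-series; the 4-jet and mu = 7 give E_7.

E_{7}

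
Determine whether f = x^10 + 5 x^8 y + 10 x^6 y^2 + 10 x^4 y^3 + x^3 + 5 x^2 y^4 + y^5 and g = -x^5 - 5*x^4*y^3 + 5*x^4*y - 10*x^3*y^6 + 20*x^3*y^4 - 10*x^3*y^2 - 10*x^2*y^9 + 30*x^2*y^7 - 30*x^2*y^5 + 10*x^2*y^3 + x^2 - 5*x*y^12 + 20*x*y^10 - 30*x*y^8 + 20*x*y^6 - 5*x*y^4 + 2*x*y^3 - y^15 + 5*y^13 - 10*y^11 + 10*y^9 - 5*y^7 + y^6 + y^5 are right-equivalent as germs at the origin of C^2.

The Hessian of f at 0 is [[0, 0], [0, 0]] with rank 0, so corank 2. A Groebner basis of the Jacobian ideal J(f) in C{x,y} is {y^4, x^2}; counting standard monomials gives mu = 8. Corank 2; j^3 = x^3 is a perfect cube, so E-series; the 5-jet and mu = 8 give E_8. The Hessian of g at 0 is [[2, 0], [0, 0]] with rank 1, so corank 1. A Groebner basis of the Jacobian ideal J(g) in C{x,y} is {x + y^3, x^2, x*y}; counting standard monomials gives mu = 4. Corank 1: A-series; mu = 4 gives A_4. f is E_8 but g is A_4, hence not right-equivalent.

No.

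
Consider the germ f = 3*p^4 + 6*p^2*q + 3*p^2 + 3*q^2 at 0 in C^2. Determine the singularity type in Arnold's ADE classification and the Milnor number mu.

The Hessian of f at 0 is [[6, 0], [0, 6]] with rank 2, so corank 0. A Groebner basis of the Jacobian ideal J(f) in C{p,q} is {p, q}; counting standard monomials gives mu = 1. Corank 0: nondegenerate Morse point, so A_1.

Type A_{1}, Milnor number mu = 1.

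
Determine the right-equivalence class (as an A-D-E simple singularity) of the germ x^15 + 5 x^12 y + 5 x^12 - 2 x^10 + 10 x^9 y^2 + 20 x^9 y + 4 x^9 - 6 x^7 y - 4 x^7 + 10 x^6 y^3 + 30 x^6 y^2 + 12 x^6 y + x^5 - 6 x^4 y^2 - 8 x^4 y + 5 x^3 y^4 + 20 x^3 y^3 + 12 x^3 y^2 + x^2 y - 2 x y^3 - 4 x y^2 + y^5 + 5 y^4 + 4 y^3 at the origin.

The Hessian of f at 0 is [[0, 0], [0, 0]] with rank 0, so corank 2. A Groebner basis of the Jacobian ideal J(f) in C{x,y} is {x*y^2 - 2*x*y + 4*y^2, -x*y + y^3 + 2*y^2, x^2 - 4*y^2}; counting standard monomials gives mu = 5. Corank 2; j^3 = y*(x - 2*y)^2 has shape L^2 M (L != M), so D-series; mu = 5 gives D_5.

D5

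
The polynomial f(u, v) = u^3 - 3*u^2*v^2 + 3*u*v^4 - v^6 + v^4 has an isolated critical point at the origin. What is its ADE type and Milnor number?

The Hessian of f at 0 is [[0, 0], [0, 0]] with rank 0, so corank 2. A Groebner basis of the Jacobian ideal J(f) in C{u,v} is {u^3, u^2*v, -u^2/2 + u*v^2, v^3}; counting standard monomials gives mu = 6. Corank 2; j^3 = u^3 is a perfect cube, so E-series; the 4-jet and mu = 6 give E_6.

Type E6, Milnor number mu = 6.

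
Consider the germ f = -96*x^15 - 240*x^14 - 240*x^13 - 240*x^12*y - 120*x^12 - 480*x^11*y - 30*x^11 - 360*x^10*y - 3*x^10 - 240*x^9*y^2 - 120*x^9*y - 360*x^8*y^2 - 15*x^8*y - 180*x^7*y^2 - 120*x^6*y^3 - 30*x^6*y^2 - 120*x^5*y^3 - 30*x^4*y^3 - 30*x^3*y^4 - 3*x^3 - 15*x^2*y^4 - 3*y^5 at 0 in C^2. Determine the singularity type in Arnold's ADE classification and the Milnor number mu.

The Hessian of f at 0 has rank 0. Corank 2; j^3 = -3*x^3 is a perfect cube, so E-series; the 5-jet and mu = 8 give E_8.

Type E8, Milnor number mu = 8.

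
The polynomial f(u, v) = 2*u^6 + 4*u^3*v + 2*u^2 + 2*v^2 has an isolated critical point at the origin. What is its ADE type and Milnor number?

Type A_1, Milnor number mu = 1.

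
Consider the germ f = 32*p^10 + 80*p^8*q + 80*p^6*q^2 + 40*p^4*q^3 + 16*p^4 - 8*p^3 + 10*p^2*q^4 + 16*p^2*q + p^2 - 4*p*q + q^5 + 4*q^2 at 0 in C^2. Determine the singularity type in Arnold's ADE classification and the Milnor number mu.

Type A4, Milnor number mu = 4.

The Hessian of f at 0 has rank 1. Corank 1: A-series; mu = 4 gives A_4.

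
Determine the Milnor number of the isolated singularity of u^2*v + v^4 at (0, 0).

5

The Hessian of f at 0 is [[0, 0], [0, 0]] with rank 0, so corank 2. A Groebner basis of the Jacobian ideal J(f) in C{u,v} is {u^3, u^2/4 + v^3, u*v}; counting standard monomials gives mu = 5. Corank 2; j^3 = u^2*v has shape L^2 M (L != M), so D-series; mu = 5 gives D_5.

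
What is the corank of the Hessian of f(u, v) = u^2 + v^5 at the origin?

The Hessian at 0 is [[2, 0], [0, 0]] of rank 1; hence corank 1.

1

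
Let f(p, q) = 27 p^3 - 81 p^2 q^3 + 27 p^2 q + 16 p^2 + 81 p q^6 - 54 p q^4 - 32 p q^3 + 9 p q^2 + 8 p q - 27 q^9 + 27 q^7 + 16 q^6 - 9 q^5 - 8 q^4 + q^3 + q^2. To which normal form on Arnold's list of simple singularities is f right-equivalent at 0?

The Hessian of f at 0 is [[32, 8], [8, 2]] with rank 1, so corank 1. A Groebner basis of the Jacobian ideal J(f) in C{p,q} is {q^2, p + q/4}; counting standard monomials gives mu = 2. Corank 1: A-series; mu = 2 gives A_2.

A_{2}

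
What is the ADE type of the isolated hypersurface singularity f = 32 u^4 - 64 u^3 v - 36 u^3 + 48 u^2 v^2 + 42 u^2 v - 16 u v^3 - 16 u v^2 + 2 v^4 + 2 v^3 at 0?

D_5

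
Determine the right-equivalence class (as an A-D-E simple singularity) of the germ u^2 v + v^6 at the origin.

The Hessian of f at 0 has rank 0. Corank 2; j^3 = u^2*v has shape L^2 M (L != M), so D-series; mu = 7 gives D_7.

D_{7}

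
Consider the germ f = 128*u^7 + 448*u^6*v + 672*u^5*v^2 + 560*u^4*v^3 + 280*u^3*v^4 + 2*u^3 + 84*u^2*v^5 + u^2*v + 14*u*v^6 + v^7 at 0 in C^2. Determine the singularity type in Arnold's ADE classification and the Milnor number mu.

The Hessian of f at 0 has rank 0. Corank 2; j^3 = u^2*(2*u + v) has shape L^2 M (L != M), so D-series; mu = 8 gives D_8.

Type D_8, Milnor number mu = 8.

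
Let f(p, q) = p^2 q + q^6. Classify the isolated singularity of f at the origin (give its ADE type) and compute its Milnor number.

Type D_{7}, Milnor number mu = 7.

The Hessian of f at 0 is [[0, 0], [0, 0]] with rank 0, so corank 2. A Groebner basis of the Jacobian ideal J(f) in C{p,q} is {p^2/6 + q^5, p^3, p*q}; counting standard monomials gives mu = 7. Corank 2; j^3 = p^2*q has shape L^2 M (L != M), so D-series; mu = 7 gives D_7.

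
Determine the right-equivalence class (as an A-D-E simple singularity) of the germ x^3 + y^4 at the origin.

E_6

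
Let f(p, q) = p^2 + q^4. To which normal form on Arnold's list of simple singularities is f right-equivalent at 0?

A_3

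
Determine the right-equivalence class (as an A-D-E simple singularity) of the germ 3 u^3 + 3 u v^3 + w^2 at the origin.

The Hessian of f at 0 is [[0, 0, 0], [0, 0, 0], [0, 0, 2]] with rank 1, so corank 2. A Groebner basis of the Jacobian ideal J(f) in C{u,v,w} is {u^3, u*v^2, 3*u^2 + v^3, w}; counting standard monomials gives mu = 7. Corank 2; j^3 = 3*u^3 is a perfect cube, so E-series; the 4-jet and mu = 7 give E_7.

E7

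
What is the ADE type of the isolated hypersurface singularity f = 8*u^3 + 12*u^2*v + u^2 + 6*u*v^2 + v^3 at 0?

The Hessian of f at 0 has rank 1. Corank 1: A-series; mu = 2 gives A_2.

A_{2}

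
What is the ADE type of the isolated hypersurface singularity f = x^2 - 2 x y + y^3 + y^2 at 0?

The Hessian of f at 0 has rank 1. Corank 1: A-series; mu = 2 gives A_2.

A2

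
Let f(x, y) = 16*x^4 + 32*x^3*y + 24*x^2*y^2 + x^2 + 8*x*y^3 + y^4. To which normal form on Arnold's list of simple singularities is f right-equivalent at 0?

The Hessian of f at 0 is [[2, 0], [0, 0]] with rank 1, so corank 1. A Groebner basis of the Jacobian ideal J(f) in C{x,y} is {y^3, x}; counting standard monomials gives mu = 3. Corank 1: A-series; mu = 3 gives A_3.

A_3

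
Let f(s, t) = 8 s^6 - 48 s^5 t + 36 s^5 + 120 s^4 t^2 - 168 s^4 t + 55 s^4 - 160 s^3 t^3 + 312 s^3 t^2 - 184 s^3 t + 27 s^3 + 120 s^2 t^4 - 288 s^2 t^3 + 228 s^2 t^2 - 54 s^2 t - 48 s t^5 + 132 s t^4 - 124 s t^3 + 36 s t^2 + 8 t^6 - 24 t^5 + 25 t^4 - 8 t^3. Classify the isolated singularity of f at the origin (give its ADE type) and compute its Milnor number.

The Hessian of f at 0 has rank 0. Corank 2; j^3 = (3*s - 2*t)^3 is a perfect cube, so E-series; the 4-jet and mu = 6 give E_6.

Type E_6, Milnor number mu = 6.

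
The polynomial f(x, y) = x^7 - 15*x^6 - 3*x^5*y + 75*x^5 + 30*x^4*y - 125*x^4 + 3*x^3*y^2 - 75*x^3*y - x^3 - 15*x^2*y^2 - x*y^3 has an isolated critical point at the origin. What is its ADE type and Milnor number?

Type E_7, Milnor number mu = 7.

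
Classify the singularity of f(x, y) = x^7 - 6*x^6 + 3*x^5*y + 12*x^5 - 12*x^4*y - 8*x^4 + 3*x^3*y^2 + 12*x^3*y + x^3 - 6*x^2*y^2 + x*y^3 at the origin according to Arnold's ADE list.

E7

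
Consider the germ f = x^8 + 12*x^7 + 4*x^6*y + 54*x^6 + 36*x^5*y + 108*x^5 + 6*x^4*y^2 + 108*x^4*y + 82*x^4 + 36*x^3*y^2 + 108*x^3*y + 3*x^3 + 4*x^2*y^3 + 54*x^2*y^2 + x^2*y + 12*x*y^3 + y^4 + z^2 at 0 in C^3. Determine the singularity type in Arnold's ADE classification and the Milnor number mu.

Type D_5, Milnor number mu = 5.

The Hessian of f at 0 is [[0, 0, 0], [0, 0, 0], [0, 0, 2]] with rank 1, so corank 2. A Groebner basis of the Jacobian ideal J(f) in C{x,y,z} is {x*y^2, -x*y/12 + y^3, x^2 + x*y/3, z}; counting standard monomials gives mu = 5. Corank 2; j^3 = x^2*(3*x + y) has shape L^2 M (L != M), so D-series; mu = 5 gives D_5.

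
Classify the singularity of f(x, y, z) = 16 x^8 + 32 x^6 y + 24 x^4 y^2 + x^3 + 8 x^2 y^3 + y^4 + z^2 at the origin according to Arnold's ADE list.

E_{6}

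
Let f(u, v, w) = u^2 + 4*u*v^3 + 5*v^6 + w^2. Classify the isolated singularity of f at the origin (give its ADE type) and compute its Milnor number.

The Hessian of f at 0 is [[2, 0, 0], [0, 0, 0], [0, 0, 2]] with rank 2, so corank 1. A Groebner basis of the Jacobian ideal J(f) in C{u,v,w} is {u*v^2, u/2 + v^3, u^2, w}; counting standard monomials gives mu = 5. Corank 1: A-series; mu = 5 gives A_5.

Type A_{5}, Milnor number mu = 5.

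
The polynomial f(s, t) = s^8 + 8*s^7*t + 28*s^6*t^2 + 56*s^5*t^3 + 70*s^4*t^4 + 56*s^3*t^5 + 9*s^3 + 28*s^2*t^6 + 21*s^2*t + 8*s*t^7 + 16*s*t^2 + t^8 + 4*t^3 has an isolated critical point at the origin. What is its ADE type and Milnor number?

The Hessian of f at 0 has rank 0. Corank 2; j^3 = (s + t)*(3*s + 2*t)^2 has shape L^2 M (L != M), so D-series; mu = 9 gives D_9.

Type D_{9}, Milnor number mu = 9.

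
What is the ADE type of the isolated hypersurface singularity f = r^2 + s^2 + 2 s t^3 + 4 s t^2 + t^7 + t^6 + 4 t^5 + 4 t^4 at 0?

The Hessian of f at 0 has rank 2. Corank 1: A-series; mu = 6 gives A_6.

A6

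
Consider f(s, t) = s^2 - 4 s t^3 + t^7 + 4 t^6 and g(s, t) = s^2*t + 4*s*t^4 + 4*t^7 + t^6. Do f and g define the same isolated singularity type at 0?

No.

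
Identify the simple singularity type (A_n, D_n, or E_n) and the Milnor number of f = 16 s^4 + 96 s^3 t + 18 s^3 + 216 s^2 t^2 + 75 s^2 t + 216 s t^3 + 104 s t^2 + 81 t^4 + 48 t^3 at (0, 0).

Type D_{5}, Milnor number mu = 5.

The Hessian of f at 0 has rank 0. Corank 2; j^3 = (2*s + 3*t)*(3*s + 4*t)^2 has shape L^2 M (L != M), so D-series; mu = 5 gives D_5.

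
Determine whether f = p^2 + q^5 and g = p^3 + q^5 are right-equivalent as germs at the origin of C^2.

The Hessian of f at 0 has rank 1. Corank 1: A-series; mu = 4 gives A_4. The Hessian of g at 0 has rank 0. Corank 2; j^3 = p^3 is a perfect cube, so E-series; the 5-jet and mu = 8 give E_8. f is A_4 but g is E_8, hence not right-equivalent.

No.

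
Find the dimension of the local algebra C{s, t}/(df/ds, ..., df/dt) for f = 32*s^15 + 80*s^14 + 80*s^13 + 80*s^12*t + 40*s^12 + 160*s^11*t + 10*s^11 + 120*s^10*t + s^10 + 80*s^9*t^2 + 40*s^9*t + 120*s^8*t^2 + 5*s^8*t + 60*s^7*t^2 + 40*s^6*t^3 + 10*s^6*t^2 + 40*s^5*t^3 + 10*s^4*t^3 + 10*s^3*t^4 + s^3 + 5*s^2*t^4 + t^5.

8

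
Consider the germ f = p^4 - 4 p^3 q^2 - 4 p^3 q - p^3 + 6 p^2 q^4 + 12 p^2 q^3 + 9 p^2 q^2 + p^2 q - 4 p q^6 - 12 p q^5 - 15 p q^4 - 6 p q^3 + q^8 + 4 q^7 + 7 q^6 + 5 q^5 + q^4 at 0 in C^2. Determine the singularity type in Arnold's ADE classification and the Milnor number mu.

Type D_{5}, Milnor number mu = 5.

The Hessian of f at 0 has rank 0. Corank 2; j^3 = -p^2*(p - q) has shape L^2 M (L != M), so D-series; mu = 5 gives D_5.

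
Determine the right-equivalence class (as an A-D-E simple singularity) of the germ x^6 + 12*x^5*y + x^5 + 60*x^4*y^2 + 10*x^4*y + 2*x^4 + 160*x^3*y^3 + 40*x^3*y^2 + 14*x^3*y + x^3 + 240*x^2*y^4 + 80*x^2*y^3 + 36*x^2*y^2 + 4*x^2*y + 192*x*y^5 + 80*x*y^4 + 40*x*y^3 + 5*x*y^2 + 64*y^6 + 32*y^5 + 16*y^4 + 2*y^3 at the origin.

D7

The Hessian of f at 0 is [[0, 0], [0, 0]] with rank 0, so corank 2. A Groebner basis of the Jacobian ideal J(f) in C{x,y} is {-x^2/21 - 4*x*y/7 + y^4 - 10*y^3/21 - 11*y^2/21, x^3 + 3*x^2/7 + 15*x*y/7 + 16*y^3/7 + 12*y^2/7, x^2*y - 8*x^2/21 - 11*x*y/7 - 38*y^3/21 - 25*y^2/21, 5*x^2/21 + x*y^2 + 6*x*y/7 + 29*y^3/21 + 13*y^2/21}; counting standard monomials gives mu = 7. Corank 2; j^3 = (x + y)^2*(x + 2*y) has shape L^2 M (L != M), so D-series; mu = 7 gives D_7.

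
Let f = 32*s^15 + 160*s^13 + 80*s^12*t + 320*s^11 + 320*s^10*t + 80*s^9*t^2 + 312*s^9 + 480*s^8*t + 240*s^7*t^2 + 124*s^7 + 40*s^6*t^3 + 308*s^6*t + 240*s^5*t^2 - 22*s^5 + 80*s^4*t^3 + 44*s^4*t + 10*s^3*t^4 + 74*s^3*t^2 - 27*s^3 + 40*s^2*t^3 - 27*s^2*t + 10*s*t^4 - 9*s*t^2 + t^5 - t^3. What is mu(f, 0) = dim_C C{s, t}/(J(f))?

8

The Hessian of f at 0 is [[0, 0], [0, 0]] with rank 0, so corank 2. A Groebner basis of the Jacobian ideal J(f) in C{s,t} is {-729*s^2/4 + s*t^3 - 243*s*t/2 - 81*t^2/4, 486*s^2 + 324*s*t + t^4 + 54*t^2, s^3 - s*t^2/3 - 2*t^3/27, s^2*t + 2*s*t^2/3 + t^3/9}; counting standard monomials gives mu = 8. Corank 2; j^3 = -(3*s + t)^3 is a perfect cube, so E-series; the 5-jet and mu = 8 give E_8.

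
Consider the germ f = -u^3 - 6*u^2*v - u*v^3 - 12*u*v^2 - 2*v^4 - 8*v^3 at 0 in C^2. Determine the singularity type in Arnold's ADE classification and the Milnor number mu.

The Hessian of f at 0 is [[0, 0], [0, 0]] with rank 0, so corank 2. A Groebner basis of the Jacobian ideal J(f) in C{u,v} is {u^3 + 6*u^2*v + 48*u^2 + 192*u*v + 192*v^2, -6*u^2 + u*v^2 - 24*u*v - 24*v^2, 3*u^2 + 12*u*v + v^3 + 12*v^2}; counting standard monomials gives mu = 7. Corank 2; j^3 = -(u + 2*v)^3 is a perfect cube, so E-series; the 4-jet and mu = 7 give E_7.

Type E_7, Milnor number mu = 7.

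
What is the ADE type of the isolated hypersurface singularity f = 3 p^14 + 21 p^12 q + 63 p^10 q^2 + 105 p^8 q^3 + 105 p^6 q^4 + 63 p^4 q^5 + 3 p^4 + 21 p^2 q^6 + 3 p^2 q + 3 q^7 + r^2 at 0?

D8

The Hessian of f at 0 has rank 1. Corank 2; j^3 = 3*p^2*q has shape L^2 M (L != M), so D-series; mu = 8 gives D_8.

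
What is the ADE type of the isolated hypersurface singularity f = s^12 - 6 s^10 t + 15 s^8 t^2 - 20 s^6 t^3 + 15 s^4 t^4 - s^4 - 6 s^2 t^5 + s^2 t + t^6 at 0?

D_{7}

The Hessian of f at 0 has rank 0. Corank 2; j^3 = s^2*t has shape L^2 M (L != M), so D-series; mu = 7 gives D_7.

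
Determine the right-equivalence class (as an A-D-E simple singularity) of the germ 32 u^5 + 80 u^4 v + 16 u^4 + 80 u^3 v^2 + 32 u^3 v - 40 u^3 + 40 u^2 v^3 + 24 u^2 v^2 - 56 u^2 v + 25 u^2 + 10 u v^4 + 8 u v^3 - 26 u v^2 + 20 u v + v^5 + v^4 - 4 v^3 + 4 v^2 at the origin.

The Hessian of f at 0 has rank 1. Corank 1: A-series; mu = 4 gives A_4.

A4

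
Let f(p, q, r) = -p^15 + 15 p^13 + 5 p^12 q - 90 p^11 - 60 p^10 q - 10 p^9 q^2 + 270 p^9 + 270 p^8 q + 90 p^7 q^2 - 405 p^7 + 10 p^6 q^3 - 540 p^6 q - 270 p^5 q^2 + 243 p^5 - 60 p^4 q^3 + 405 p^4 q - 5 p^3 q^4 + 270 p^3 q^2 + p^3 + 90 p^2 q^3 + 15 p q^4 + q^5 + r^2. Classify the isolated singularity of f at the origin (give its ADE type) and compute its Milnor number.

The Hessian of f at 0 is [[0, 0, 0], [0, 0, 0], [0, 0, 2]] with rank 1, so corank 2. A Groebner basis of the Jacobian ideal J(f) in C{p,q,r} is {q^5, p*q^3 + q^4/12, p^2, r}; counting standard monomials gives mu = 8. Corank 2; j^3 = p^3 is a perfect cube, so E-series; the 5-jet and mu = 8 give E_8.

Type E_{8}, Milnor number mu = 8.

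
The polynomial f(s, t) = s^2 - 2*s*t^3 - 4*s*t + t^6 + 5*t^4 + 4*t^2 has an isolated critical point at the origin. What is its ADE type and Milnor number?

Type A_{3}, Milnor number mu = 3.

The Hessian of f at 0 has rank 1. Corank 1: A-series; mu = 3 gives A_3.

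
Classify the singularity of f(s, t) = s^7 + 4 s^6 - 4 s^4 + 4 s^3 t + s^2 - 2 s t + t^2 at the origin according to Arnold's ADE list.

A_6

The Hessian of f at 0 is [[2, -2], [-2, 2]] with rank 1, so corank 1. A Groebner basis of the Jacobian ideal J(f) in C{s,t} is {-s*t/2 + t^4 + t^2/2, s*t^2 - s/6 - 2*t^3/3 + t/6, s^2 - 2*s*t + t^2}; counting standard monomials gives mu = 6. Corank 1: A-series; mu = 6 gives A_6.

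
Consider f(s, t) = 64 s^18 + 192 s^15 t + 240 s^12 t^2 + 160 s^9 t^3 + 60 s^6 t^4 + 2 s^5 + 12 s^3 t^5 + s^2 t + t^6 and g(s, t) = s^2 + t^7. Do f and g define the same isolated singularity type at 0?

No.

The Hessian of f at 0 has rank 0. Corank 2; j^3 = s^2*t has shape L^2 M (L != M), so D-series; mu = 7 gives D_7. The Hessian of g at 0 has rank 1. Corank 1: A-series; mu = 6 gives A_6. f is D_7 but g is A_6, hence not right-equivalent.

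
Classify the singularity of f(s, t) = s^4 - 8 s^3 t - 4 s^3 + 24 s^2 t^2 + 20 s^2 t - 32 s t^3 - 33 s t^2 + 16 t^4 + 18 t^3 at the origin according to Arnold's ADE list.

The Hessian of f at 0 has rank 0. Corank 2; j^3 = -(s - 2*t)*(2*s - 3*t)^2 has shape L^2 M (L != M), so D-series; mu = 5 gives D_5.

D5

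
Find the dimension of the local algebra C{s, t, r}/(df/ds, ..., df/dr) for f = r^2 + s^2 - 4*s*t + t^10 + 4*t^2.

The Hessian of f at 0 has rank 2. Corank 1: A-series; mu = 9 gives A_9.

9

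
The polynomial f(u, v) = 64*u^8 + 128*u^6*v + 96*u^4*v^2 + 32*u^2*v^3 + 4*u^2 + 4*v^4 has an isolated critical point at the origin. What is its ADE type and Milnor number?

Type A_{3}, Milnor number mu = 3.

The Hessian of f at 0 is [[8, 0], [0, 0]] with rank 1, so corank 1. A Groebner basis of the Jacobian ideal J(f) in C{u,v} is {v^3, u}; counting standard monomials gives mu = 3. Corank 1: A-series; mu = 3 gives A_3.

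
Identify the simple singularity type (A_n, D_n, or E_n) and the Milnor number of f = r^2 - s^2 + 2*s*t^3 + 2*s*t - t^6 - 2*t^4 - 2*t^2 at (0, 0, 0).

The Hessian of f at 0 has rank 3. Corank 0: nondegenerate Morse point, so A_1.

Type A_{1}, Milnor number mu = 1.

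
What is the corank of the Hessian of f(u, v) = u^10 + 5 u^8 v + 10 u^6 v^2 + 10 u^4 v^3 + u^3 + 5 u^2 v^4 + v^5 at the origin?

2

The Hessian at 0 is [[0, 0], [0, 0]] of rank 0; hence corank 2.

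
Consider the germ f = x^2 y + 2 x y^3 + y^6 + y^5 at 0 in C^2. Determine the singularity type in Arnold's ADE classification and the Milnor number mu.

Type D_{7}, Milnor number mu = 7.

The Hessian of f at 0 is [[0, 0], [0, 0]] with rank 0, so corank 2. A Groebner basis of the Jacobian ideal J(f) in C{x,y} is {x^3, x^2*y + x^2/6 + x*y^2/6, x*y + y^3}; counting standard monomials gives mu = 7. Corank 2; j^3 = x^2*y has shape L^2 M (L != M), so D-series; mu = 7 gives D_7.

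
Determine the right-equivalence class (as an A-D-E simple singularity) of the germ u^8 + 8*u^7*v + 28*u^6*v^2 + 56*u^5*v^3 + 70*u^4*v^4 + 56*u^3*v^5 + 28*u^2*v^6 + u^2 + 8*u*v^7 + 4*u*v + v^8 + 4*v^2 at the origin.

The Hessian of f at 0 has rank 1. Corank 1: A-series; mu = 7 gives A_7.

A_{7}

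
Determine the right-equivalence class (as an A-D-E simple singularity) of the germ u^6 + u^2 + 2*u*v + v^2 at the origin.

A_{5}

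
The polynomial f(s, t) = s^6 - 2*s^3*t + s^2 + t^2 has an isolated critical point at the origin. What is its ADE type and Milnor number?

The Hessian of f at 0 has rank 2. Corank 0: nondegenerate Morse point, so A_1.

Type A_{1}, Milnor number mu = 1.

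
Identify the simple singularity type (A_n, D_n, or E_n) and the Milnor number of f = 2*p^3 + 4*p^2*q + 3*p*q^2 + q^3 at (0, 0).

Type D_{4}, Milnor number mu = 4.

The Hessian of f at 0 has rank 0. Corank 2; j^3 = (p + q)*(2*p^2 + 2*p*q + q^2) splits into three distinct lines over C (the quadratic factor has nonzero discriminant), so D_4.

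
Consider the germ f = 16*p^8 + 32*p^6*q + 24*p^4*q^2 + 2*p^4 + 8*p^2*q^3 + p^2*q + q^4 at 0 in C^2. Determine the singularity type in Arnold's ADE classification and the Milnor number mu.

Type D_{5}, Milnor number mu = 5.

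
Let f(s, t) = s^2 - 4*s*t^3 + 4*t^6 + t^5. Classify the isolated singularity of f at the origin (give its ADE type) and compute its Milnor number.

Type A4, Milnor number mu = 4.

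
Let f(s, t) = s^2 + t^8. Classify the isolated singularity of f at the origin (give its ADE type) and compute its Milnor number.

Type A_{7}, Milnor number mu = 7.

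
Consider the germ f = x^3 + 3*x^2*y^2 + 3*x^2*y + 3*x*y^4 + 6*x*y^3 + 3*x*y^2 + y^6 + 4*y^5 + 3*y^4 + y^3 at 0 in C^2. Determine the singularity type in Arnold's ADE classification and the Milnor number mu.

Type E8, Milnor number mu = 8.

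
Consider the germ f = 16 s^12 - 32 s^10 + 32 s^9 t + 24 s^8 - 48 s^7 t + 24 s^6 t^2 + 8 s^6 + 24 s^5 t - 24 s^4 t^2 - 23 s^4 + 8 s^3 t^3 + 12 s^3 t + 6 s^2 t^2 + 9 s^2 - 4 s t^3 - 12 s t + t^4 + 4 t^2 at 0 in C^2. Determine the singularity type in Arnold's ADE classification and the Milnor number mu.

The Hessian of f at 0 has rank 1. Corank 1: A-series; mu = 3 gives A_3.

Type A_{3}, Milnor number mu = 3.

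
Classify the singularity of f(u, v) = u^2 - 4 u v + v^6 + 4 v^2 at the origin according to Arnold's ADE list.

A5

The Hessian of f at 0 is [[2, -4], [-4, 8]] with rank 1, so corank 1. A Groebner basis of the Jacobian ideal J(f) in C{u,v} is {v^5, u - 2*v}; counting standard monomials gives mu = 5. Corank 1: A-series; mu = 5 gives A_5.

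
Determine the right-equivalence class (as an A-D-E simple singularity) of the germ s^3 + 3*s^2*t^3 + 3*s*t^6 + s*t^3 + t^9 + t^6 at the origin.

E7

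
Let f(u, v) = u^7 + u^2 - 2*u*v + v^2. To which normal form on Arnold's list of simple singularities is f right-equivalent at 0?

The Hessian of f at 0 has rank 1. Corank 1: A-series; mu = 6 gives A_6.

A_6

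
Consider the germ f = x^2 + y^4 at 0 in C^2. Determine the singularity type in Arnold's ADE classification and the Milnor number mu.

The Hessian of f at 0 has rank 1. Corank 1: A-series; mu = 3 gives A_3.

Type A_3, Milnor number mu = 3.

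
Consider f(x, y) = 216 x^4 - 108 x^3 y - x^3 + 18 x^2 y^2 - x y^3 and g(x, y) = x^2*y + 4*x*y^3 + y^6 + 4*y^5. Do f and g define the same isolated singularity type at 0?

The Hessian of f at 0 has rank 0. Corank 2; j^3 = -x^3 is a perfect cube, so E-series; the 4-jet and mu = 7 give E_7. The Hessian of g at 0 has rank 0. Corank 2; j^3 = x^2*y has shape L^2 M (L != M), so D-series; mu = 7 gives D_7. f is E_7 but g is D_7, hence not right-equivalent.

No.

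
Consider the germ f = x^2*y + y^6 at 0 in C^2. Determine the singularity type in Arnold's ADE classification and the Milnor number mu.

Type D7, Milnor number mu = 7.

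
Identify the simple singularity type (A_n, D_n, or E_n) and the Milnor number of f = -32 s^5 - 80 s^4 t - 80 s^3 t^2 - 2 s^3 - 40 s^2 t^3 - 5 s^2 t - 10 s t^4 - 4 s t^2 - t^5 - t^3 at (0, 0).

Type D6, Milnor number mu = 6.

The Hessian of f at 0 has rank 0. Corank 2; j^3 = -(s + t)^2*(2*s + t) has shape L^2 M (L != M), so D-series; mu = 6 gives D_6.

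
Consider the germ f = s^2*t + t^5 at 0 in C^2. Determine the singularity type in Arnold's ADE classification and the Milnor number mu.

Type D6, Milnor number mu = 6.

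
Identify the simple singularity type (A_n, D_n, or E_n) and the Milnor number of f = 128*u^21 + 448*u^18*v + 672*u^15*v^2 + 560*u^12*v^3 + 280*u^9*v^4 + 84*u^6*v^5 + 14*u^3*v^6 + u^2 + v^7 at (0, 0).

The Hessian of f at 0 is [[2, 0], [0, 0]] with rank 1, so corank 1. A Groebner basis of the Jacobian ideal J(f) in C{u,v} is {v^6, u}; counting standard monomials gives mu = 6. Corank 1: A-series; mu = 6 gives A_6.

Type A_{6}, Milnor number mu = 6.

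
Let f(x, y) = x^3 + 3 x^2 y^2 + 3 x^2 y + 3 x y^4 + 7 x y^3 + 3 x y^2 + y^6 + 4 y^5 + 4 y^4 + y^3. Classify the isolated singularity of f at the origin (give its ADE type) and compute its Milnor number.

Type E_{7}, Milnor number mu = 7.

The Hessian of f at 0 is [[0, 0], [0, 0]] with rank 0, so corank 2. A Groebner basis of the Jacobian ideal J(f) in C{x,y} is {-x^2 - 2*x*y + y^4 - y^3/3 - y^2, x^3 + 2*x^2 + 4*x*y + 5*y^3/3 + 2*y^2, x^2*y - 5*x^2/3 - 10*x*y/3 - 14*y^3/9 - 5*y^2/3, x^2 + x*y^2 + 2*x*y + 4*y^3/3 + y^2}; counting standard monomials gives mu = 7. Corank 2; j^3 = (x + y)^3 is a perfect cube, so E-series; the 4-jet and mu = 7 give E_7.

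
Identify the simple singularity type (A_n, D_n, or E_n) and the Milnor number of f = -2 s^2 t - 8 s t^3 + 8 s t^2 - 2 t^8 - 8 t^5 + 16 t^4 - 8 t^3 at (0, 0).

The Hessian of f at 0 has rank 0. Corank 2; j^3 = -2*t*(s - 2*t)^2 has shape L^2 M (L != M), so D-series; mu = 9 gives D_9.

Type D9, Milnor number mu = 9.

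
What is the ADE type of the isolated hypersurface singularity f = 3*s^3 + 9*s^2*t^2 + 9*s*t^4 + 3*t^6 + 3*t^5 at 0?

The Hessian of f at 0 has rank 0. Corank 2; j^3 = 3*s^3 is a perfect cube, so E-series; the 5-jet and mu = 8 give E_8.

E_{8}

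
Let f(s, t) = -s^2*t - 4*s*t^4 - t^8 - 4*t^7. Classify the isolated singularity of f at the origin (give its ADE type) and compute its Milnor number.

Type D_{9}, Milnor number mu = 9.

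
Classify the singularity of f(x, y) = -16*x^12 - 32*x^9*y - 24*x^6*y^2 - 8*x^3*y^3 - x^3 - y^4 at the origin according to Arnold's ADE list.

The Hessian of f at 0 is [[0, 0], [0, 0]] with rank 0, so corank 2. A Groebner basis of the Jacobian ideal J(f) in C{x,y} is {y^3, x^2}; counting standard monomials gives mu = 6. Corank 2; j^3 = -x^3 is a perfect cube, so E-series; the 4-jet and mu = 6 give E_6.

E6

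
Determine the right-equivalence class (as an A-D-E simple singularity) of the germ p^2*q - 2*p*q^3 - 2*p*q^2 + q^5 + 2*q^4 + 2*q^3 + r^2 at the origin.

D_{4}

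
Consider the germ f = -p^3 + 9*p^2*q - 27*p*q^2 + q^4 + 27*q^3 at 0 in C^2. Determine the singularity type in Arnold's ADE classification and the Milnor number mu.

Type E6, Milnor number mu = 6.

The Hessian of f at 0 has rank 0. Corank 2; j^3 = -(p - 3*q)^3 is a perfect cube, so E-series; the 4-jet and mu = 6 give E_6.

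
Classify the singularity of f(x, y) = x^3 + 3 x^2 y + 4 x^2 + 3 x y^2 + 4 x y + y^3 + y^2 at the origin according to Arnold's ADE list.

The Hessian of f at 0 is [[8, 4], [4, 2]] with rank 1, so corank 1. A Groebner basis of the Jacobian ideal J(f) in C{x,y} is {y^2, x + y/2}; counting standard monomials gives mu = 2. Corank 1: A-series; mu = 2 gives A_2.

A_2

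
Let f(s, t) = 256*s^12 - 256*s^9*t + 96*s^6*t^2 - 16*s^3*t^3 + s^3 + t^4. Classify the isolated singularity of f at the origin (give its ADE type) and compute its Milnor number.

Type E_{6}, Milnor number mu = 6.

The Hessian of f at 0 has rank 0. Corank 2; j^3 = s^3 is a perfect cube, so E-series; the 4-jet and mu = 6 give E_6.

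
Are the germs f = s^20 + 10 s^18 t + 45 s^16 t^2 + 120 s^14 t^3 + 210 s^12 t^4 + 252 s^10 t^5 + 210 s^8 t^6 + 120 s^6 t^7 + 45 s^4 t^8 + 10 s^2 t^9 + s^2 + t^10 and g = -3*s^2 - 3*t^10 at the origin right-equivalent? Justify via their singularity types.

The Hessian of f at 0 has rank 1. Corank 1: A-series; mu = 9 gives A_9. The Hessian of g at 0 has rank 1. Corank 1: A-series; mu = 9 gives A_9. Both have type A_9, hence right-equivalent.

Yes.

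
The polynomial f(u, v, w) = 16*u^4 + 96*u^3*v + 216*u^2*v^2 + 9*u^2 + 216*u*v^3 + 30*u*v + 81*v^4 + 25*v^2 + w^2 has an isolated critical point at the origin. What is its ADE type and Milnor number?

Type A_{3}, Milnor number mu = 3.

The Hessian of f at 0 has rank 2. Corank 1: A-series; mu = 3 gives A_3.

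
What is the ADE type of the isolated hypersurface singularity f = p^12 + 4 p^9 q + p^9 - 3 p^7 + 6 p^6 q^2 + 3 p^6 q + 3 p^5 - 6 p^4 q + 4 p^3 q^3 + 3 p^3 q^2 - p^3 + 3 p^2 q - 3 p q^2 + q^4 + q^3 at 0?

The Hessian of f at 0 has rank 0. Corank 2; j^3 = -(p - q)^3 is a perfect cube, so E-series; the 4-jet and mu = 6 give E_6.

E6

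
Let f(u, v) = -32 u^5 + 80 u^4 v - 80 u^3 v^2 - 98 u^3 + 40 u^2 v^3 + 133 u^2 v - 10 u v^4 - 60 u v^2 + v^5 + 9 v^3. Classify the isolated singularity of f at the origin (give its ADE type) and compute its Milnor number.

The Hessian of f at 0 has rank 0. Corank 2; j^3 = -(2*u - v)*(7*u - 3*v)^2 has shape L^2 M (L != M), so D-series; mu = 6 gives D_6.

Type D_6, Milnor number mu = 6.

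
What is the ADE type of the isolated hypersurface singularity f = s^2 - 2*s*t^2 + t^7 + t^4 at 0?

A_{6}

The Hessian of f at 0 has rank 1. Corank 1: A-series; mu = 6 gives A_6.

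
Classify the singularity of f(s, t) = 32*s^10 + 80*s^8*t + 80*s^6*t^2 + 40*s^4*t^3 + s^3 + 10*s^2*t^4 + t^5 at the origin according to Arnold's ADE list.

The Hessian of f at 0 is [[0, 0], [0, 0]] with rank 0, so corank 2. A Groebner basis of the Jacobian ideal J(f) in C{s,t} is {t^4, s^2}; counting standard monomials gives mu = 8. Corank 2; j^3 = s^3 is a perfect cube, so E-series; the 5-jet and mu = 8 give E_8.

E_{8}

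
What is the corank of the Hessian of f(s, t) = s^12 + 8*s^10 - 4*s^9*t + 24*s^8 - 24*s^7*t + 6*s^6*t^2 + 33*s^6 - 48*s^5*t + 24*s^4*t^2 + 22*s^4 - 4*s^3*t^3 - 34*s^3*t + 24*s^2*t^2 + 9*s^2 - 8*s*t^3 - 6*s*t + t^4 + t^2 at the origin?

1

Hessian at 0 has rank 1.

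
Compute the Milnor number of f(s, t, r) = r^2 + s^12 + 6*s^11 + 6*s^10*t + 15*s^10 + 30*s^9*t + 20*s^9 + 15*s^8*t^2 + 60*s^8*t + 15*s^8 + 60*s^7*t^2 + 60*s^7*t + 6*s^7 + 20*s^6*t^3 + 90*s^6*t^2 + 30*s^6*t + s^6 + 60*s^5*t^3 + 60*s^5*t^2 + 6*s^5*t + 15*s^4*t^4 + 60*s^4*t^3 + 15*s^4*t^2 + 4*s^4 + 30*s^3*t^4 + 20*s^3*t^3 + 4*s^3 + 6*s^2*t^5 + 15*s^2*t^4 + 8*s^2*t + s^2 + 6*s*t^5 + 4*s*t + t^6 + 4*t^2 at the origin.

5

The Hessian of f at 0 is [[2, 4, 0], [4, 8, 0], [0, 0, 2]] with rank 2, so corank 1. A Groebner basis of the Jacobian ideal J(f) in C{s,t,r} is {s*t^2 - 3*s*t/4 + s/16 - t^2 + t/8, 5*s*t/8 - s/16 + t^3 + 3*t^2/4 - t/8, s^2 + s/2 + t, r}; counting standard monomials gives mu = 5. Corank 1: A-series; mu = 5 gives A_5.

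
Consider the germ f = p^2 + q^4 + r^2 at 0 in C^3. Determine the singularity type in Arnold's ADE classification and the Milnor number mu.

The Hessian of f at 0 has rank 2. Corank 1: A-series; mu = 3 gives A_3.

Type A_{3}, Milnor number mu = 3.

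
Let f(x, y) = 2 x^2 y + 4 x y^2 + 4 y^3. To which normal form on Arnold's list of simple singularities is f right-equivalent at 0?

D_4

The Hessian of f at 0 has rank 0. Corank 2; j^3 = 2*y*(x^2 + 2*x*y + 2*y^2) splits into three distinct lines over C (the quadratic factor has nonzero discriminant), so D_4.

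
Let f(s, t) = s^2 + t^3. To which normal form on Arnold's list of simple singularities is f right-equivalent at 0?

The Hessian of f at 0 is [[2, 0], [0, 0]] with rank 1, so corank 1. A Groebner basis of the Jacobian ideal J(f) in C{s,t} is {t^2, s}; counting standard monomials gives mu = 2. Corank 1: A-series; mu = 2 gives A_2.

A_{2}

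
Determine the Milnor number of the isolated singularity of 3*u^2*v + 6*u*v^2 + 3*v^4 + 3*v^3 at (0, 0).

5

The Hessian of f at 0 is [[0, 0], [0, 0]] with rank 0, so corank 2. A Groebner basis of the Jacobian ideal J(f) in C{u,v} is {u^3 - u^2/4 + v^2/4, u^2/4 + v^3 - v^2/4, u*v + v^2}; counting standard monomials gives mu = 5. Corank 2; j^3 = 3*v*(u + v)^2 has shape L^2 M (L != M), so D-series; mu = 5 gives D_5.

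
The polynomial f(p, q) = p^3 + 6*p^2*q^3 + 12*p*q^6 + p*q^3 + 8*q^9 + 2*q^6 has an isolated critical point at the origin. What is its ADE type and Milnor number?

Type E7, Milnor number mu = 7.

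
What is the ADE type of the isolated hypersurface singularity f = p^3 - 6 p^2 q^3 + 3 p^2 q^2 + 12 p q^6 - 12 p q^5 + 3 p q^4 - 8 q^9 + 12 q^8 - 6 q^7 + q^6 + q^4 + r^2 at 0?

E_{6}

The Hessian of f at 0 has rank 1. Corank 2; j^3 = p^3 is a perfect cube, so E-series; the 4-jet and mu = 6 give E_6.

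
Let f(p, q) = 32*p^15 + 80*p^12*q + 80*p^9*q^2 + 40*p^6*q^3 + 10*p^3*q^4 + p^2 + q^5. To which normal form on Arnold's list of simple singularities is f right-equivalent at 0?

The Hessian of f at 0 is [[2, 0], [0, 0]] with rank 1, so corank 1. A Groebner basis of the Jacobian ideal J(f) in C{p,q} is {q^4, p}; counting standard monomials gives mu = 4. Corank 1: A-series; mu = 4 gives A_4.

A_4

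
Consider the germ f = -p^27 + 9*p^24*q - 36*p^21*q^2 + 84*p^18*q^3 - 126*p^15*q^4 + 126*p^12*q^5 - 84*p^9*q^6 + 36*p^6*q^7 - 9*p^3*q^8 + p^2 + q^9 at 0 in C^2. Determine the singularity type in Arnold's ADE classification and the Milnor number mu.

The Hessian of f at 0 is [[2, 0], [0, 0]] with rank 1, so corank 1. A Groebner basis of the Jacobian ideal J(f) in C{p,q} is {q^8, p}; counting standard monomials gives mu = 8. Corank 1: A-series; mu = 8 gives A_8.

Type A_8, Milnor number mu = 8.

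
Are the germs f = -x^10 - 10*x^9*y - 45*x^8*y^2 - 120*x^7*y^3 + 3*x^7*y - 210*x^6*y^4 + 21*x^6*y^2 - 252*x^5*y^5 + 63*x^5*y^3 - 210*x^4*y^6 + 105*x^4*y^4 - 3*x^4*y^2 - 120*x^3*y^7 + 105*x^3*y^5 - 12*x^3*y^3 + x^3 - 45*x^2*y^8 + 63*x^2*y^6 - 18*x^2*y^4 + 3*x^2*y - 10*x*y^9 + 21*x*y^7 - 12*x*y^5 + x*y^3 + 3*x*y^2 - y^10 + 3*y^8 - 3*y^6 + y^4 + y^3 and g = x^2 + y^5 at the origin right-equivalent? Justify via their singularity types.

No.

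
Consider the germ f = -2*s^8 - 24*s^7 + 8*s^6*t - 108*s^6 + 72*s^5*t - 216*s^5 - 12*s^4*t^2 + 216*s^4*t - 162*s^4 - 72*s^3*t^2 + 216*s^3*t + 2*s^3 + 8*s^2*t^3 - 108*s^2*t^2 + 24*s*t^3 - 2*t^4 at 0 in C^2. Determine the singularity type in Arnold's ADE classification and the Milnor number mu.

Type E6, Milnor number mu = 6.

The Hessian of f at 0 has rank 0. Corank 2; j^3 = 2*s^3 is a perfect cube, so E-series; the 4-jet and mu = 6 give E_6.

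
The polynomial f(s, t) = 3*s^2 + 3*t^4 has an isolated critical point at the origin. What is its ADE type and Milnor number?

The Hessian of f at 0 is [[6, 0], [0, 0]] with rank 1, so corank 1. A Groebner basis of the Jacobian ideal J(f) in C{s,t} is {t^3, s}; counting standard monomials gives mu = 3. Corank 1: A-series; mu = 3 gives A_3.

Type A3, Milnor number mu = 3.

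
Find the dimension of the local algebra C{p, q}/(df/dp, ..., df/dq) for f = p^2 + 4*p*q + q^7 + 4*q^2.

6

The Hessian of f at 0 has rank 1. Corank 1: A-series; mu = 6 gives A_6.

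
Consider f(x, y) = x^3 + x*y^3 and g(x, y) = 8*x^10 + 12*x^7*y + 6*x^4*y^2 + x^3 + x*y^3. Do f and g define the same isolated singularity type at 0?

Yes.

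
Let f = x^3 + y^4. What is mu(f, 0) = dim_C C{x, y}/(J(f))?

6

The Hessian of f at 0 is [[0, 0], [0, 0]] with rank 0, so corank 2. A Groebner basis of the Jacobian ideal J(f) in C{x,y} is {y^3, x^2}; counting standard monomials gives mu = 6. Corank 2; j^3 = x^3 is a perfect cube, so E-series; the 4-jet and mu = 6 give E_6.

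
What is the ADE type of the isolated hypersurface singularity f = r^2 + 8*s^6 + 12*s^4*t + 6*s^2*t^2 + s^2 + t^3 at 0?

The Hessian of f at 0 has rank 2. Corank 1: A-series; mu = 2 gives A_2.

A2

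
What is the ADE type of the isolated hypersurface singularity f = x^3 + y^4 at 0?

The Hessian of f at 0 is [[0, 0], [0, 0]] with rank 0, so corank 2. A Groebner basis of the Jacobian ideal J(f) in C{x,y} is {y^3, x^2}; counting standard monomials gives mu = 6. Corank 2; j^3 = x^3 is a perfect cube, so E-series; the 4-jet and mu = 6 give E_6.

E_6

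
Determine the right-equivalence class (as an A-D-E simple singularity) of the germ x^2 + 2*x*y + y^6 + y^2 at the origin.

A_{5}

The Hessian of f at 0 has rank 1. Corank 1: A-series; mu = 5 gives A_5.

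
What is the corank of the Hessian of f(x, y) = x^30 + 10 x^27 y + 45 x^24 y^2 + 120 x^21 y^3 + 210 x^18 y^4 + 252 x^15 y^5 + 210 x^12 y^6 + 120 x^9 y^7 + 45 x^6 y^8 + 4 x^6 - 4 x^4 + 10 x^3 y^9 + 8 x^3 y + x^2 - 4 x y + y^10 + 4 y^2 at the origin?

Hessian at 0 has rank 1.

1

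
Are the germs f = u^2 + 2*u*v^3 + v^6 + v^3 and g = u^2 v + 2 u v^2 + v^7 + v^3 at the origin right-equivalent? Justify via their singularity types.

The Hessian of f at 0 has rank 1. Corank 1: A-series; mu = 2 gives A_2. The Hessian of g at 0 has rank 0. Corank 2; j^3 = v*(u + v)^2 has shape L^2 M (L != M), so D-series; mu = 8 gives D_8. f is A_2 but g is D_8, hence not right-equivalent.

No.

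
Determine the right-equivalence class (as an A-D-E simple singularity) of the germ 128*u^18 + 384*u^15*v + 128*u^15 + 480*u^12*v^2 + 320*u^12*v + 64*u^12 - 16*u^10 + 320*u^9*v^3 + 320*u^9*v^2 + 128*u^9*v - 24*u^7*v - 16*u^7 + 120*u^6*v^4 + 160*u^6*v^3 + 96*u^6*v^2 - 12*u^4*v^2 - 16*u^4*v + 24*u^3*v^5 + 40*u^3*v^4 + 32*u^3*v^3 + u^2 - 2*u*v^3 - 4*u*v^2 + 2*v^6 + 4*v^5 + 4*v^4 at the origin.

The Hessian of f at 0 has rank 1. Corank 1: A-series; mu = 5 gives A_5.

A5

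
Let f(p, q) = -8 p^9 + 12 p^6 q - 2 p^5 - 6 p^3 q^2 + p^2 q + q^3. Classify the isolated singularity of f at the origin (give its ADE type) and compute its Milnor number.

Type D4, Milnor number mu = 4.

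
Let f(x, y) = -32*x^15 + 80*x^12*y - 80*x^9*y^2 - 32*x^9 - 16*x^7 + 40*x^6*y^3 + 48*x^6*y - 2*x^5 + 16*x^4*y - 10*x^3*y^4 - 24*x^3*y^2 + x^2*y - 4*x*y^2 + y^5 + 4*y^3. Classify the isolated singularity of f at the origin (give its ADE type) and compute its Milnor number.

Type D6, Milnor number mu = 6.

The Hessian of f at 0 has rank 0. Corank 2; j^3 = y*(x - 2*y)^2 has shape L^2 M (L != M), so D-series; mu = 6 gives D_6.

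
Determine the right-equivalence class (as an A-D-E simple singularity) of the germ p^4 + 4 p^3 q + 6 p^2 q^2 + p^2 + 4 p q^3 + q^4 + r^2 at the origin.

A_3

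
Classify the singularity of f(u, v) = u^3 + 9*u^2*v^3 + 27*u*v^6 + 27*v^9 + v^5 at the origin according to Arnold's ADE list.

The Hessian of f at 0 is [[0, 0], [0, 0]] with rank 0, so corank 2. A Groebner basis of the Jacobian ideal J(f) in C{u,v} is {u^2/6 + u*v^3, v^4, u^3, u^2*v}; counting standard monomials gives mu = 8. Corank 2; j^3 = u^3 is a perfect cube, so E-series; the 5-jet and mu = 8 give E_8.

E8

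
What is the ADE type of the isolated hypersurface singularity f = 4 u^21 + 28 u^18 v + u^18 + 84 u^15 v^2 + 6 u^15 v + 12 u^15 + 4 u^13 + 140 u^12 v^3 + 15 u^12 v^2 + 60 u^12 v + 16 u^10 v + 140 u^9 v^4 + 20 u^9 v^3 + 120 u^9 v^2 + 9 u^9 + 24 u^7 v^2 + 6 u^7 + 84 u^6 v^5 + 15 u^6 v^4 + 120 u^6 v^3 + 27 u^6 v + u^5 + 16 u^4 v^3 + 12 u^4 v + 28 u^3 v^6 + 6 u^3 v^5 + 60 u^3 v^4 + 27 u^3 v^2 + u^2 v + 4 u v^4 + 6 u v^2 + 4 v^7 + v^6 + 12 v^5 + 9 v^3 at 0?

The Hessian of f at 0 has rank 0. Corank 2; j^3 = v*(u + 3*v)^2 has shape L^2 M (L != M), so D-series; mu = 7 gives D_7.

D7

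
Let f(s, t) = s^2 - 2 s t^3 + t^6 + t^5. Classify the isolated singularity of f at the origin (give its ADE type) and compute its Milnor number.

Type A_{4}, Milnor number mu = 4.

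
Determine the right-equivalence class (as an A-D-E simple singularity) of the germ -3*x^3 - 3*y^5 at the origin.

E8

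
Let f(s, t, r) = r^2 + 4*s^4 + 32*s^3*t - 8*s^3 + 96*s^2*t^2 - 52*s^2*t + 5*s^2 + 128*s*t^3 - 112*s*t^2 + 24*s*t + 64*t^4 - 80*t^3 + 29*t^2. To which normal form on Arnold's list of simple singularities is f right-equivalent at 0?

The Hessian of f at 0 has rank 3. Corank 0: nondegenerate Morse point, so A_1.

A_{1}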